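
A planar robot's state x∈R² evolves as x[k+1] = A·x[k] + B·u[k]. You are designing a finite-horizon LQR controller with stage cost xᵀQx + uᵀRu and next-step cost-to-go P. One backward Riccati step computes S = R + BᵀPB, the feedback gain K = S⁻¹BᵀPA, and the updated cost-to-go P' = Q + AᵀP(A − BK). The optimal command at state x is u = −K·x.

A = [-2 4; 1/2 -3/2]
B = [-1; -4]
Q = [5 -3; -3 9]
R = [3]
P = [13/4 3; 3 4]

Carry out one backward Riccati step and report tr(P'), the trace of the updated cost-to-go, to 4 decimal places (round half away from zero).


31.1141

BᵀP = [-15.2500 -19.0000]
S = R + BᵀPB = [3] + [91.2500] = [94.2500]
BᵀPA = [21.0000 -32.5000]
K = S⁻¹·BᵀPA = [0.2228 -0.3448]
A−BK = [-1.7772 3.6552; 1.3912 -2.8793]
AᵀP(A−BK) = [3.3210 -6.7586; -6.7586 13.7931]
P' = Q + AᵀP(A−BK) = [8.3210 -9.7586; -9.7586 22.7931]
tr(P') = 31.1141


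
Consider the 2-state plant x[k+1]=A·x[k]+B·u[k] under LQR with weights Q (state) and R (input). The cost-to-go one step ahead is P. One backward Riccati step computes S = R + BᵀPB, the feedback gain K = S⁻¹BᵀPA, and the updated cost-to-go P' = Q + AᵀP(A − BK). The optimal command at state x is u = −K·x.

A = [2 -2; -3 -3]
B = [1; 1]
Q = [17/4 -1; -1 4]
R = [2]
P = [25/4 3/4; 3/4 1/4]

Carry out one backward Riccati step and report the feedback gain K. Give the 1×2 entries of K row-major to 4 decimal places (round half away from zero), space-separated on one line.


1.1000 -1.7000

BᵀP = [7.0000 1.0000]
S = R + BᵀPB = [2] + [8.0000] = [10.0000]
BᵀPA = [11.0000 -17.0000]
K = S⁻¹·BᵀPA = [1.1000 -1.7000]
A−BK = [0.9000 -0.3000; -4.1000 -1.3000]
AᵀP(A−BK) = [6.1500 -4.0500; -4.0500 7.3500]
P' = Q + AᵀP(A−BK) = [10.4000 -5.0500; -5.0500 11.3500]
tr(P') = 21.7500


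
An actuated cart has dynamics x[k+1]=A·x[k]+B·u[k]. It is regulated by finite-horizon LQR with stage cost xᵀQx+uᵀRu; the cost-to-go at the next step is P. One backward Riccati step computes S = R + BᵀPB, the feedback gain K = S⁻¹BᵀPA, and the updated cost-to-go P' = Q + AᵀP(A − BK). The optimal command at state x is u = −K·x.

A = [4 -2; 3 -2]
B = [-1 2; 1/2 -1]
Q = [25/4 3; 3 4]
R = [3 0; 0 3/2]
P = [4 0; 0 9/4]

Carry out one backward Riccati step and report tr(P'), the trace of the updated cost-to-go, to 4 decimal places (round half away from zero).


80.1904

BᵀP = [-4.0000 1.1250; 8.0000 -2.2500]
S = R + BᵀPB = [3 0; 0 3/2] + [4.5625 -9.1250; -9.1250 18.2500] = [7.5625 -9.1250; -9.1250 19.7500]
BᵀPA = [-12.6250 5.7500; 25.2500 -11.5000]
K = S⁻¹·BᵀPA = [-0.2865 0.1305; 1.1461 -0.5220]
A−BK = [1.4213 -0.8255; 4.2894 -2.5872]
AᵀP(A−BK) = [51.6936 -30.6723; -30.6723 18.2468]
P' = Q + AᵀP(A−BK) = [57.9436 -27.6723; -27.6723 22.2468]
tr(P') = 80.1904


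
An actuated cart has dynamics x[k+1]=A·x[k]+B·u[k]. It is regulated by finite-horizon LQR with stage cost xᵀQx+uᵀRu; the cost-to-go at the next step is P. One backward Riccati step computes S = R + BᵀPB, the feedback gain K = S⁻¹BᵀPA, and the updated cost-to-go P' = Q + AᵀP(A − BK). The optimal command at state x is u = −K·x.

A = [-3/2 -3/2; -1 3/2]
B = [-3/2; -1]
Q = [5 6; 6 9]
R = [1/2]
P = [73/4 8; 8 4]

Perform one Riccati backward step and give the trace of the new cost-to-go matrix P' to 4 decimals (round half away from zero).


BᵀP = [-35.3750 -16.0000]
S = R + BᵀPB = [1/2] + [69.0625] = [69.5625]
BᵀPA = [69.0625 29.0625]
K = S⁻¹·BᵀPA = [0.9928 0.4178]
A−BK = [-0.0108 -0.8733; -0.0072 1.9178]
AᵀP(A−BK) = [0.4964 0.2089; 0.2089 1.9205]
P' = Q + AᵀP(A−BK) = [5.4964 6.2089; 6.2089 10.9205]
tr(P') = 16.4169

16.4169


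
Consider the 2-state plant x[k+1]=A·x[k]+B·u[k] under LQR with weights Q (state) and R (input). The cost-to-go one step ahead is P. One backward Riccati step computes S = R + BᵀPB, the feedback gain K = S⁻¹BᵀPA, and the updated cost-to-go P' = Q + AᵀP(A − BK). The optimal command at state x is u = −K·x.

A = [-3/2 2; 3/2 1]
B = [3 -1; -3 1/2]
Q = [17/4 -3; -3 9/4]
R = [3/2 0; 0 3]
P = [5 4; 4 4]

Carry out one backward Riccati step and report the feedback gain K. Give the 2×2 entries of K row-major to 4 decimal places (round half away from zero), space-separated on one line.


-0.4138 0.1379 0.0517 -1.5172

BᵀP = [3.0000 0.0000; -3.0000 -2.0000]
S = R + BᵀPB = [3/2 0; 0 3] + [9.0000 -3.0000; -3.0000 2.0000] = [10.5000 -3.0000; -3.0000 5.0000]
BᵀPA = [-4.5000 6.0000; 1.5000 -8.0000]
K = S⁻¹·BᵀPA = [-0.4138 0.1379; 0.0517 -1.5172]
A−BK = [-0.2069 0.0690; 0.2328 2.1724]
AᵀP(A−BK) = [0.3103 -0.1034; -0.1034 27.0345]
P' = Q + AᵀP(A−BK) = [4.5603 -3.1034; -3.1034 29.2845]
tr(P') = 33.8448


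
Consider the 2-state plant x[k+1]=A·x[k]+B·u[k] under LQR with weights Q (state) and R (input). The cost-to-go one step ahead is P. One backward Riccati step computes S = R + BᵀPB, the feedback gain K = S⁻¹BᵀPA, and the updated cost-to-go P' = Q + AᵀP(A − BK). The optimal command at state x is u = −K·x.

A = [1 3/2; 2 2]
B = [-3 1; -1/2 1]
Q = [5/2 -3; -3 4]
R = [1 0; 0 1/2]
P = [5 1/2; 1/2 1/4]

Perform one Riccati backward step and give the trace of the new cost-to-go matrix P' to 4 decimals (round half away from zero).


BᵀP = [-15.2500 -1.6250; 5.5000 0.7500]
S = R + BᵀPB = [1 0; 0 1/2] + [46.5625 -16.8750; -16.8750 6.2500] = [47.5625 -16.8750; -16.8750 6.7500]
BᵀPA = [-18.5000 -26.1250; 7.0000 9.7500]
K = S⁻¹·BᵀPA = [-0.1860 -0.3256; 0.5719 0.6305]
A−BK = [-0.1301 -0.1072; 1.3351 1.2067]
AᵀP(A−BK) = [0.5547 0.5633; 0.5633 0.5969]
P' = Q + AᵀP(A−BK) = [3.0547 -2.4367; -2.4367 4.5969]
tr(P') = 7.6516

7.6516


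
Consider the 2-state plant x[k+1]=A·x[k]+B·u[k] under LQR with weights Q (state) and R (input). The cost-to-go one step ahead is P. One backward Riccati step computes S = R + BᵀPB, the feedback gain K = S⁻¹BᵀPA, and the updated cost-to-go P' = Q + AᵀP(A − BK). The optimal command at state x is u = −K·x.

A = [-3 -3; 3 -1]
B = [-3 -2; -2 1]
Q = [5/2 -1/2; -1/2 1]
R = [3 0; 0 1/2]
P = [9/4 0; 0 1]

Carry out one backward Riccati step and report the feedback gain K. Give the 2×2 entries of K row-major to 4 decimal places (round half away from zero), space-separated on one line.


-0.2608 0.5841 1.8570 0.5508

BᵀP = [-6.7500 -2.0000; -4.5000 1.0000]
S = R + BᵀPB = [3 0; 0 1/2] + [24.2500 11.5000; 11.5000 10.0000] = [27.2500 11.5000; 11.5000 10.5000]
BᵀPA = [14.2500 22.2500; 16.5000 12.5000]
K = S⁻¹·BᵀPA = [-0.2608 0.5841; 1.8570 0.5508]
A−BK = [-0.0682 -0.1462; 0.6214 -0.3826]
AᵀP(A−BK) = [2.3249 -0.1608; -0.1608 1.3696]
P' = Q + AᵀP(A−BK) = [4.8249 -0.6608; -0.6608 2.3696]
tr(P') = 7.1946


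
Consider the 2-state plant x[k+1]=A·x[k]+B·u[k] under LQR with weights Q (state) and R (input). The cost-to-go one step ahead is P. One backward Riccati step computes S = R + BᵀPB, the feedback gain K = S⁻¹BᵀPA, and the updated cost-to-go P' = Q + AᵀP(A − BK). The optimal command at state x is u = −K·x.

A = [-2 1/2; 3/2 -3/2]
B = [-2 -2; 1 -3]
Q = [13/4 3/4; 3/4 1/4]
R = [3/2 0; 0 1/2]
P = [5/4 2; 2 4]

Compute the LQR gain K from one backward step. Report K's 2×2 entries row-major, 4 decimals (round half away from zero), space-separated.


0.4455 -0.2220 -0.1137 0.3049

BᵀP = [-0.5000 0.0000; -8.5000 -16.0000]
S = R + BᵀPB = [3/2 0; 0 1/2] + [1.0000 1.0000; 1.0000 65.0000] = [2.5000 1.0000; 1.0000 65.5000]
BᵀPA = [1.0000 -0.2500; -7.0000 19.7500]
K = S⁻¹·BᵀPA = [0.4455 -0.2220; -0.1137 0.3049]
A−BK = [-1.3364 0.6659; 0.7135 -0.3633]
AᵀP(A−BK) = [0.7588 -0.3936; -0.3936 0.2349]
P' = Q + AᵀP(A−BK) = [4.0088 0.3564; 0.3564 0.4849]
tr(P') = 4.4938


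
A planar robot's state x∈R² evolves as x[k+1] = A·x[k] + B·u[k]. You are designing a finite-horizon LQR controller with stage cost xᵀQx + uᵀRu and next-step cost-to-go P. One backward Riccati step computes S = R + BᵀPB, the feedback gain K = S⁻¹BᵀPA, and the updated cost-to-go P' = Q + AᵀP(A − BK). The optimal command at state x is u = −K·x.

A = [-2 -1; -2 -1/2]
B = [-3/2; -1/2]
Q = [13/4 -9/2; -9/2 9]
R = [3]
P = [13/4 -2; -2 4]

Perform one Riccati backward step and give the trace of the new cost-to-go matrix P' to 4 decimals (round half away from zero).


22.1523

BᵀP = [-3.8750 1.0000]
S = R + BᵀPB = [3] + [5.3125] = [8.3125]
BᵀPA = [5.7500 3.3750]
K = S⁻¹·BᵀPA = [0.6917 0.4060]
A−BK = [-0.9624 -0.3910; -1.6541 -0.2970]
AᵀP(A−BK) = [9.0226 2.1654; 2.1654 0.8797]
P' = Q + AᵀP(A−BK) = [12.2726 -2.3346; -2.3346 9.8797]
tr(P') = 22.1523


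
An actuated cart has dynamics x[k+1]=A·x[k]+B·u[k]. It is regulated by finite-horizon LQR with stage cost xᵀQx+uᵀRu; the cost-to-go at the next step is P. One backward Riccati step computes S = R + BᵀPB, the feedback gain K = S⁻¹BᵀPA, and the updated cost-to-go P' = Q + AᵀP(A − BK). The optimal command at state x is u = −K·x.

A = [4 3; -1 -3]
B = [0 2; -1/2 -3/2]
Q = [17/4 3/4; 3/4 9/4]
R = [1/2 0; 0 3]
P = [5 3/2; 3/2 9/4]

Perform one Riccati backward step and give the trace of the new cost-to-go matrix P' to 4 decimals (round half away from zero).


BᵀP = [-0.7500 -1.1250; 7.7500 -0.3750]
S = R + BᵀPB = [1/2 0; 0 3] + [0.5625 0.1875; 0.1875 16.0625] = [1.0625 0.1875; 0.1875 19.0625]
BᵀPA = [-1.8750 1.1250; 31.3750 24.3750]
K = S⁻¹·BᵀPA = [-2.0587 0.8346; 1.6662 1.2705]
A−BK = [0.6677 0.4590; 0.4699 -0.6770]
AᵀP(A−BK) = [14.1144 5.9536; 5.9536 6.3431]
P' = Q + AᵀP(A−BK) = [18.3644 6.7036; 6.7036 8.5931]
tr(P') = 26.9575

26.9575


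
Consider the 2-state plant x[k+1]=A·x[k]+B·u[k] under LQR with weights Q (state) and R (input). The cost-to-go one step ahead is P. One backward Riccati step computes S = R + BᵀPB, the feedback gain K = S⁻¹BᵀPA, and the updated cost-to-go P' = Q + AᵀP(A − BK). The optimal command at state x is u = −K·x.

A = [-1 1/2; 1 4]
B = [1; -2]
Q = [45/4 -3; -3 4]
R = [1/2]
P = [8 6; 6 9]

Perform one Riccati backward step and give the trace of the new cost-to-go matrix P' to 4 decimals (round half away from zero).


65.1768

BᵀP = [-4.0000 -12.0000]
S = R + BᵀPB = [1/2] + [20.0000] = [20.5000]
BᵀPA = [-8.0000 -50.0000]
K = S⁻¹·BᵀPA = [-0.3902 -2.4390]
A−BK = [-0.6098 2.9390; 0.2195 -0.8780]
AᵀP(A−BK) = [1.8780 -8.5122; -8.5122 48.0488]
P' = Q + AᵀP(A−BK) = [13.1280 -11.5122; -11.5122 52.0488]
tr(P') = 65.1768


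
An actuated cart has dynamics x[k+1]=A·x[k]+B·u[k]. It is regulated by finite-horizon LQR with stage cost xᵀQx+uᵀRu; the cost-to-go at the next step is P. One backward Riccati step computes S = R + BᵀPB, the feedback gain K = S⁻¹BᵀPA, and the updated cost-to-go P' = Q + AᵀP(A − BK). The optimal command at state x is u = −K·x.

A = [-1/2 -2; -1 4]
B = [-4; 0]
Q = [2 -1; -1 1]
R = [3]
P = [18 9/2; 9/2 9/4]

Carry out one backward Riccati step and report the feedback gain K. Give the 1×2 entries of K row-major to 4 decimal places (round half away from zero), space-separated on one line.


BᵀP = [-72.0000 -18.0000]
S = R + BᵀPB = [3] + [288.0000] = [291.0000]
BᵀPA = [54.0000 72.0000]
K = S⁻¹·BᵀPA = [0.1856 0.2474]
A−BK = [0.2423 -1.0103; -1.0000 4.0000]
AᵀP(A−BK) = [1.2294 -4.3608; -4.3608 18.1856]
P' = Q + AᵀP(A−BK) = [3.2294 -5.3608; -5.3608 19.1856]
tr(P') = 22.4149

0.1856 0.2474


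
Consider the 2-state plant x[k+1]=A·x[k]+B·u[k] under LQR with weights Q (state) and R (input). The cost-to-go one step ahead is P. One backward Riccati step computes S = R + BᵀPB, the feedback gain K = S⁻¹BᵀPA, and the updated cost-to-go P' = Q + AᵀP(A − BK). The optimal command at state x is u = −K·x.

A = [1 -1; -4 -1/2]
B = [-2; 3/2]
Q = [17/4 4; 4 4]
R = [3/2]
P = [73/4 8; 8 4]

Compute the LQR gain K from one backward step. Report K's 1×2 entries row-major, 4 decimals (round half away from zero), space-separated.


BᵀP = [-24.5000 -10.0000]
S = R + BᵀPB = [3/2] + [34.0000] = [35.5000]
BᵀPA = [15.5000 29.5000]
K = S⁻¹·BᵀPA = [0.4366 0.8310]
A−BK = [1.8732 0.6620; -4.6549 -1.7465]
AᵀP(A−BK) = [11.4824 4.8697; 4.8697 2.7359]
P' = Q + AᵀP(A−BK) = [15.7324 8.8697; 8.8697 6.7359]
tr(P') = 22.4683

0.4366 0.8310


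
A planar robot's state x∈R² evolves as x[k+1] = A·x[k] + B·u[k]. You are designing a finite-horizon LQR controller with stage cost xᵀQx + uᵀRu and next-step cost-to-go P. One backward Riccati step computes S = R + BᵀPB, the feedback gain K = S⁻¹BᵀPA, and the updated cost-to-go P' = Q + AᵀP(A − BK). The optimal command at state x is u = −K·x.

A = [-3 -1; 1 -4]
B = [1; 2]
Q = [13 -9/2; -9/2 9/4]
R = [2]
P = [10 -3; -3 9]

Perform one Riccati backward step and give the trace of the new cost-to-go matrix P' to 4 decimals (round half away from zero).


148.2222

BᵀP = [4.0000 15.0000]
S = R + BᵀPB = [2] + [34.0000] = [36.0000]
BᵀPA = [3.0000 -64.0000]
K = S⁻¹·BᵀPA = [0.0833 -1.7778]
A−BK = [-3.0833 0.7778; 0.8333 -0.4444]
AᵀP(A−BK) = [116.7500 -33.6667; -33.6667 16.2222]
P' = Q + AᵀP(A−BK) = [129.7500 -38.1667; -38.1667 18.4722]
tr(P') = 148.2222


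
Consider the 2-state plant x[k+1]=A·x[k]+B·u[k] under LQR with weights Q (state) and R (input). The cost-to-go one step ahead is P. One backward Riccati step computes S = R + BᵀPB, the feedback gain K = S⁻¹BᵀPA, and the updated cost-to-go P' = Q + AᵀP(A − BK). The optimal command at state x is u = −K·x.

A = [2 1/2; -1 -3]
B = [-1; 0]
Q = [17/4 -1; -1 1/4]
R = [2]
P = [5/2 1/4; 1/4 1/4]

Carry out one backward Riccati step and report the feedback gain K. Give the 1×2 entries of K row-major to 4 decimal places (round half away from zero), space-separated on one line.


-1.0556 -0.1111

BᵀP = [-2.5000 -0.2500]
S = R + BᵀPB = [2] + [2.5000] = [4.5000]
BᵀPA = [-4.7500 -0.5000]
K = S⁻¹·BᵀPA = [-1.0556 -0.1111]
A−BK = [0.9444 0.3889; -1.0000 -3.0000]
AᵀP(A−BK) = [4.2361 1.0972; 1.0972 2.0694]
P' = Q + AᵀP(A−BK) = [8.4861 0.0972; 0.0972 2.3194]
tr(P') = 10.8056


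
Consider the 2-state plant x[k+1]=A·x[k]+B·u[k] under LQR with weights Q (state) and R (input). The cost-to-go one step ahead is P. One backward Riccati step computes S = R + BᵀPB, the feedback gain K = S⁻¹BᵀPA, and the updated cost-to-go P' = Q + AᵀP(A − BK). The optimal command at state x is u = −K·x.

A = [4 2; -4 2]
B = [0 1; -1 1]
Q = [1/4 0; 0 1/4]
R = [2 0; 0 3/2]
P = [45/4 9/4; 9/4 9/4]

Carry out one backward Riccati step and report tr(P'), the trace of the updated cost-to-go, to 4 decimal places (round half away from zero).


BᵀP = [-2.2500 -2.2500; 13.5000 4.5000]
S = R + BᵀPB = [2 0; 0 3/2] + [2.2500 -4.5000; -4.5000 18.0000] = [4.2500 -4.5000; -4.5000 19.5000]
BᵀPA = [0.0000 -9.0000; 36.0000 36.0000]
K = S⁻¹·BᵀPA = [2.5868 -0.2156; 2.4431 1.7964]
A−BK = [1.5569 0.2036; -3.8563 -0.0120]
AᵀP(A−BK) = [56.0479 7.3293; 7.3293 5.3892]
P' = Q + AᵀP(A−BK) = [56.2979 7.3293; 7.3293 5.6392]
tr(P') = 61.9371

61.9371


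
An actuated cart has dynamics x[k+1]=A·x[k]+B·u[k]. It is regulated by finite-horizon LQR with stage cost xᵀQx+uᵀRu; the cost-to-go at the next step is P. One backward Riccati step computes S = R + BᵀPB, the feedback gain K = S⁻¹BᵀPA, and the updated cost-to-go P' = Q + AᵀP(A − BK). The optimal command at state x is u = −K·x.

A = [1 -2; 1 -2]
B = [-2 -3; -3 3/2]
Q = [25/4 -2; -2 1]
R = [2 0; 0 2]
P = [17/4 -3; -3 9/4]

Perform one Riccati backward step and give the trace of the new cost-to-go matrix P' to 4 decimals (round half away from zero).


7.8178

BᵀP = [0.5000 -0.7500; -17.2500 12.3750]
S = R + BᵀPB = [2 0; 0 2] + [1.2500 -2.6250; -2.6250 70.3125] = [3.2500 -2.6250; -2.6250 72.3125]
BᵀPA = [-0.2500 0.5000; -4.8750 9.7500]
K = S⁻¹·BᵀPA = [-0.1353 0.2707; -0.0723 0.1447]
A−BK = [0.5123 -1.0247; 0.7025 -1.4049]
AᵀP(A−BK) = [0.1136 -0.2271; -0.2271 0.4542]
P' = Q + AᵀP(A−BK) = [6.3636 -2.2271; -2.2271 1.4542]
tr(P') = 7.8178


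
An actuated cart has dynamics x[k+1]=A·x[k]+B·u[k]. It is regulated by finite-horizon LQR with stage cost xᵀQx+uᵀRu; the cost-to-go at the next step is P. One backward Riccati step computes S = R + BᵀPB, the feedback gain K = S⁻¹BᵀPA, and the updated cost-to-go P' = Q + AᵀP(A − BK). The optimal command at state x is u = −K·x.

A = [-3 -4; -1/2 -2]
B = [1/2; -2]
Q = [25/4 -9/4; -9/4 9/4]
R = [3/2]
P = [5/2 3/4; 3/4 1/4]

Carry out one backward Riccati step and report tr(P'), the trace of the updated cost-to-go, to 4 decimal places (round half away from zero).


84.9447

BᵀP = [-0.2500 -0.1250]
S = R + BᵀPB = [3/2] + [0.1250] = [1.6250]
BᵀPA = [0.8125 1.2500]
K = S⁻¹·BᵀPA = [0.5000 0.7692]
A−BK = [-3.2500 -4.3846; 0.5000 -0.4615]
AᵀP(A−BK) = [24.4063 35.6250; 35.6250 52.0385]
P' = Q + AᵀP(A−BK) = [30.6563 33.3750; 33.3750 54.2885]
tr(P') = 84.9447


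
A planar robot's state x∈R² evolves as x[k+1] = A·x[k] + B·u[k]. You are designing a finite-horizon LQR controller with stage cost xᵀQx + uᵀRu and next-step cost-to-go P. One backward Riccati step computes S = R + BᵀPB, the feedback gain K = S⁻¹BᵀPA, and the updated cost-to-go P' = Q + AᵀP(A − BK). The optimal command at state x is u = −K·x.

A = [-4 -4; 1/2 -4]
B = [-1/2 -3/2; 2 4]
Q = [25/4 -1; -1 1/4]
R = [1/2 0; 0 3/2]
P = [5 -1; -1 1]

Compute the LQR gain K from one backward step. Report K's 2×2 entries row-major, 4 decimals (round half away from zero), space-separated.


BᵀP = [-4.5000 2.5000; -11.5000 5.5000]
S = R + BᵀPB = [1/2 0; 0 3/2] + [7.2500 16.7500; 16.7500 39.2500] = [7.7500 16.7500; 16.7500 40.7500]
BᵀPA = [19.2500 8.0000; 48.7500 24.0000]
K = S⁻¹·BᵀPA = [-0.9113 -2.1560; 1.5709 1.4752]
A−BK = [-2.0993 -2.8652; -3.9610 -5.5887]
AᵀP(A−BK) = [25.2110 33.5887; 33.5887 45.8440]
P' = Q + AᵀP(A−BK) = [31.4610 32.5887; 32.5887 46.0940]
tr(P') = 77.5550

-0.9113 -2.1560 1.5709 1.4752


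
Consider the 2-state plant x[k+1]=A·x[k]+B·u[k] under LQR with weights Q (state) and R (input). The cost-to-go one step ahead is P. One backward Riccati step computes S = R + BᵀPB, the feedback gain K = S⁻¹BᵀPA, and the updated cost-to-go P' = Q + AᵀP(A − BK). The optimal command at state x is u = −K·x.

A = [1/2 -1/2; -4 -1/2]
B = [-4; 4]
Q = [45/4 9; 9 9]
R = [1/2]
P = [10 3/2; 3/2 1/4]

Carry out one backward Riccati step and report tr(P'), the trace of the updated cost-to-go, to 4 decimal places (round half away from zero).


BᵀP = [-34.0000 -5.0000]
S = R + BᵀPB = [1/2] + [116.0000] = [116.5000]
BᵀPA = [3.0000 19.5000]
K = S⁻¹·BᵀPA = [0.0258 0.1674]
A−BK = [0.6030 0.1695; -4.1030 -1.1695]
AᵀP(A−BK) = [0.4227 0.1229; 0.1229 0.0486]
P' = Q + AᵀP(A−BK) = [11.6727 9.1229; 9.1229 9.0486]
tr(P') = 20.7213

20.7213


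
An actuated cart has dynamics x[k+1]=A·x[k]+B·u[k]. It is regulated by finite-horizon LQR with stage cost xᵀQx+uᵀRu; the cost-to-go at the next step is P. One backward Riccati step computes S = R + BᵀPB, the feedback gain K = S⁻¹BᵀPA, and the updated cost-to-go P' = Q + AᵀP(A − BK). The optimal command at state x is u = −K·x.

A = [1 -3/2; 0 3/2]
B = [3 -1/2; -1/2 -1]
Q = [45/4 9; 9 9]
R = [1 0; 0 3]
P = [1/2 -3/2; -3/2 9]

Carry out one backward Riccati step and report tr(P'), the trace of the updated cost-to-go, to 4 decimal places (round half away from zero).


23.1282

BᵀP = [2.2500 -9.0000; 1.2500 -8.2500]
S = R + BᵀPB = [1 0; 0 3] + [11.2500 7.8750; 7.8750 7.6250] = [12.2500 7.8750; 7.8750 10.6250]
BᵀPA = [2.2500 -16.8750; 1.2500 -14.2500]
K = S⁻¹·BᵀPA = [0.2064 -0.9844; -0.0353 -0.6116]
A−BK = [0.3632 1.1474; 0.0679 0.3962]
AᵀP(A−BK) = [0.0798 -0.0206; -0.0206 2.7984]
P' = Q + AᵀP(A−BK) = [11.3298 8.9794; 8.9794 11.7984]
tr(P') = 23.1282


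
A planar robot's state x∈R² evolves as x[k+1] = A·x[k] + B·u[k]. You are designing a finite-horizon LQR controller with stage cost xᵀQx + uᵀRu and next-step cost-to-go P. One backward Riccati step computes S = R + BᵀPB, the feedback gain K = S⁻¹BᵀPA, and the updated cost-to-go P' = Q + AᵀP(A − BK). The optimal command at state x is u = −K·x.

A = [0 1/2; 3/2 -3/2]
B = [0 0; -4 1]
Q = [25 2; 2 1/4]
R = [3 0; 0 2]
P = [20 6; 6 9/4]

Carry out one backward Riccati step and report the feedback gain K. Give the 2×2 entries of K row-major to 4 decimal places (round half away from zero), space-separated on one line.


-0.3186 0.0354 0.1195 -0.0133

BᵀP = [-24.0000 -9.0000; 6.0000 2.2500]
S = R + BᵀPB = [3 0; 0 2] + [36.0000 -9.0000; -9.0000 2.2500] = [39.0000 -9.0000; -9.0000 4.2500]
BᵀPA = [-13.5000 1.5000; 3.3750 -0.3750]
K = S⁻¹·BᵀPA = [-0.3186 0.0354; 0.1195 -0.0133]
A−BK = [0.0000 0.5000; 0.1062 -1.3451]
AᵀP(A−BK) = [0.3584 -0.0398; -0.0398 1.0044]
P' = Q + AᵀP(A−BK) = [25.3584 1.9602; 1.9602 1.2544]
tr(P') = 26.6128


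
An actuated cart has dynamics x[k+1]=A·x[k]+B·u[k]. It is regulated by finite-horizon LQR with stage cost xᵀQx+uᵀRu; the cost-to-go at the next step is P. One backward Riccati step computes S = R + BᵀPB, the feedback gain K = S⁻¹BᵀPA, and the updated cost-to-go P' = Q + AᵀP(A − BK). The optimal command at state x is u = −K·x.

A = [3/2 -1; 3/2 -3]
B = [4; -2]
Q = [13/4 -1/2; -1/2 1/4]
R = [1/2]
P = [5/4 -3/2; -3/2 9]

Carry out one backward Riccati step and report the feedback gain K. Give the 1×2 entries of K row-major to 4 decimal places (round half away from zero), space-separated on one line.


BᵀP = [8.0000 -24.0000]
S = R + BᵀPB = [1/2] + [80.0000] = [80.5000]
BᵀPA = [-24.0000 64.0000]
K = S⁻¹·BᵀPA = [-0.2981 0.7950]
A−BK = [2.6925 -4.1801; 0.9037 -1.4099]
AᵀP(A−BK) = [9.1572 -14.2943; -14.2943 22.3680]
P' = Q + AᵀP(A−BK) = [12.4072 -14.7943; -14.7943 22.6180]
tr(P') = 35.0252

-0.2981 0.7950


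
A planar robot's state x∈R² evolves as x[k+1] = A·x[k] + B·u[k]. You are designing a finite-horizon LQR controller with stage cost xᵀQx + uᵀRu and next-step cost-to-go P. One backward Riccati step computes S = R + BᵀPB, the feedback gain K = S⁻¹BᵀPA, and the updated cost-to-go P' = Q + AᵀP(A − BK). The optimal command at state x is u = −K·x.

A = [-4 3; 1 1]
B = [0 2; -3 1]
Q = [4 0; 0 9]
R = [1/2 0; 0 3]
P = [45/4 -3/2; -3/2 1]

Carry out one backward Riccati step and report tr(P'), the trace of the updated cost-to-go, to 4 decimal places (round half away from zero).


30.9084

BᵀP = [4.5000 -3.0000; 21.0000 -2.0000]
S = R + BᵀPB = [1/2 0; 0 3] + [9.0000 6.0000; 6.0000 40.0000] = [9.5000 6.0000; 6.0000 43.0000]
BᵀPA = [-21.0000 10.5000; -86.0000 61.0000]
K = S⁻¹·BᵀPA = [-1.0389 0.2295; -1.8550 1.3866]
A−BK = [-0.2899 0.2268; -0.2617 0.3020]
AᵀP(A−BK) = [11.6497 -8.4342; -8.4342 6.2587]
P' = Q + AᵀP(A−BK) = [15.6497 -8.4342; -8.4342 15.2587]
tr(P') = 30.9084


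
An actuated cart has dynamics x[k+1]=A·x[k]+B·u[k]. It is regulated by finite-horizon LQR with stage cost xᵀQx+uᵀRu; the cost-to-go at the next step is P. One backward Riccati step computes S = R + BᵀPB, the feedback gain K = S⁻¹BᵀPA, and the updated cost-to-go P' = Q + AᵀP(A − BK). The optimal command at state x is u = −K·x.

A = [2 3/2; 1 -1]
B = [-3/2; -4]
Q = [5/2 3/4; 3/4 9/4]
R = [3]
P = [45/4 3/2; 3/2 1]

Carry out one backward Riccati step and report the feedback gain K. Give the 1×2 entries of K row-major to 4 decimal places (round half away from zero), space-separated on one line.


-0.8345 -0.4504

BᵀP = [-22.8750 -6.2500]
S = R + BᵀPB = [3] + [59.3125] = [62.3125]
BᵀPA = [-52.0000 -28.0625]
K = S⁻¹·BᵀPA = [-0.8345 -0.4504]
A−BK = [0.7482 0.8245; -2.3380 -2.8014]
AᵀP(A−BK) = [8.6058 8.5817; 8.5817 9.1745]
P' = Q + AᵀP(A−BK) = [11.1058 9.3317; 9.3317 11.4245]
tr(P') = 22.5303


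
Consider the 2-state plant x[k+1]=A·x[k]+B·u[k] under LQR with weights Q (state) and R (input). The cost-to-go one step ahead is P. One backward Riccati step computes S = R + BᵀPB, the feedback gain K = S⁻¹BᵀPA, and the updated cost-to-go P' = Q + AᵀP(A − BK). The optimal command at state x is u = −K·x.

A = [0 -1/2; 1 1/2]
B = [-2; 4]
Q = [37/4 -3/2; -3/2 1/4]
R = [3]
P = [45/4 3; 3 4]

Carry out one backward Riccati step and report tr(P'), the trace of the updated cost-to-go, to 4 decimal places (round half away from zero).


12.6084

BᵀP = [-10.5000 10.0000]
S = R + BᵀPB = [3] + [61.0000] = [64.0000]
BᵀPA = [10.0000 10.2500]
K = S⁻¹·BᵀPA = [0.1563 0.1602]
A−BK = [0.3125 -0.1797; 0.3750 -0.1406]
AᵀP(A−BK) = [2.4375 -1.1016; -1.1016 0.6709]
P' = Q + AᵀP(A−BK) = [11.6875 -2.6016; -2.6016 0.9209]
tr(P') = 12.6084


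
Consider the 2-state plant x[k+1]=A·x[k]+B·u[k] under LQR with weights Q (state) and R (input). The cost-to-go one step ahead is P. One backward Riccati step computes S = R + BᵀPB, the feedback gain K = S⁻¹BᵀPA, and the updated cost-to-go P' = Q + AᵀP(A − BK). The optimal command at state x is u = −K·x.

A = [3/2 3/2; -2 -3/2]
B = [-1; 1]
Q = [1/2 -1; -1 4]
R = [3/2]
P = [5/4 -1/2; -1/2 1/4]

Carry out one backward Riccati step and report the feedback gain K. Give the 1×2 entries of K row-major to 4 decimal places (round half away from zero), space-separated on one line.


BᵀP = [-1.7500 0.7500]
S = R + BᵀPB = [3/2] + [2.5000] = [4.0000]
BᵀPA = [-4.1250 -3.7500]
K = S⁻¹·BᵀPA = [-1.0313 -0.9375]
A−BK = [0.4688 0.5625; -0.9688 -0.5625]
AᵀP(A−BK) = [2.5586 2.3203; 2.3203 2.1094]
P' = Q + AᵀP(A−BK) = [3.0586 1.3203; 1.3203 6.1094]
tr(P') = 9.1680

-1.0313 -0.9375


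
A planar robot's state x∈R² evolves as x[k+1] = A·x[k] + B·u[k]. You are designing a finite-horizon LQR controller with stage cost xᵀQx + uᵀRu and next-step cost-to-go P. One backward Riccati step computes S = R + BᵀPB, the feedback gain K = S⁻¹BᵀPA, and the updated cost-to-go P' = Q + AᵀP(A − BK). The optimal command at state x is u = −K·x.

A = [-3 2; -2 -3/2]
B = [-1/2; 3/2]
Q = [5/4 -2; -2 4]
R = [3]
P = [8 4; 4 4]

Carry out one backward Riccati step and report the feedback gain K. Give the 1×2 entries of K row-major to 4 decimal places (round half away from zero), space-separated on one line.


-1.7500 -0.2500

BᵀP = [2.0000 4.0000]
S = R + BᵀPB = [3] + [5.0000] = [8.0000]
BᵀPA = [-14.0000 -2.0000]
K = S⁻¹·BᵀPA = [-1.7500 -0.2500]
A−BK = [-3.8750 1.8750; 0.6250 -1.1250]
AᵀP(A−BK) = [111.5000 -37.5000; -37.5000 16.5000]
P' = Q + AᵀP(A−BK) = [112.7500 -39.5000; -39.5000 20.5000]
tr(P') = 133.2500


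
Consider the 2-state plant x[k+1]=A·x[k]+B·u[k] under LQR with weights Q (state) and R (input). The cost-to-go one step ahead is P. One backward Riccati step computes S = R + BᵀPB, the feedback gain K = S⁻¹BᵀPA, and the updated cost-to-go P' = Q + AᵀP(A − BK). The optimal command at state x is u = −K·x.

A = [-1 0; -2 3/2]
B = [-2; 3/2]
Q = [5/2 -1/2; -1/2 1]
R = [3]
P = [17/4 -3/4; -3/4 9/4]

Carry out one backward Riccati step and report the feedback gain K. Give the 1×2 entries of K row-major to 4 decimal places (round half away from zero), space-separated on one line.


-0.0042 0.2474

BᵀP = [-9.6250 4.8750]
S = R + BᵀPB = [3] + [26.5625] = [29.5625]
BᵀPA = [-0.1250 7.3125]
K = S⁻¹·BᵀPA = [-0.0042 0.2474]
A−BK = [-1.0085 0.4947; -1.9937 1.1290]
AᵀP(A−BK) = [10.2495 -5.5941; -5.5941 3.2537]
P' = Q + AᵀP(A−BK) = [12.7495 -6.0941; -6.0941 4.2537]
tr(P') = 17.0032


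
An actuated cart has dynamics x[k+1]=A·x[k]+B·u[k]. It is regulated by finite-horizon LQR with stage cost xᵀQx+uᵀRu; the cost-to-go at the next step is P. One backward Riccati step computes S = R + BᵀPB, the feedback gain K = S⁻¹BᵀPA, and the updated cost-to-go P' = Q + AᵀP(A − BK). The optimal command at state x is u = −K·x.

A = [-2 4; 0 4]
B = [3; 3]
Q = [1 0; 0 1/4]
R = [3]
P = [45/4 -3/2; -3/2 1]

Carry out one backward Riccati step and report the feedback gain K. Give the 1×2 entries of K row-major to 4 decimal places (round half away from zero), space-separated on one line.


BᵀP = [29.2500 -1.5000]
S = R + BᵀPB = [3] + [83.2500] = [86.2500]
BᵀPA = [-58.5000 111.0000]
K = S⁻¹·BᵀPA = [-0.6783 1.2870]
A−BK = [0.0348 0.1391; 2.0348 0.1391]
AᵀP(A−BK) = [5.3217 -2.7130; -2.7130 5.1478]
P' = Q + AᵀP(A−BK) = [6.3217 -2.7130; -2.7130 5.3978]
tr(P') = 11.7196

-0.6783 1.2870


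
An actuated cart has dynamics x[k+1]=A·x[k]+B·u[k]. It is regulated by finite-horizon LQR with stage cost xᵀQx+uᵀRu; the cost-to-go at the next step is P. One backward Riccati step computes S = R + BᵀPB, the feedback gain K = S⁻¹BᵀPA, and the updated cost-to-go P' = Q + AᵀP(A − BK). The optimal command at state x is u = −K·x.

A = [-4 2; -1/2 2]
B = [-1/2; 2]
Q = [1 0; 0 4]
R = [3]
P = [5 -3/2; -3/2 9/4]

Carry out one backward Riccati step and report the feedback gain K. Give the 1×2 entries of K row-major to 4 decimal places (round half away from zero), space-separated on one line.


1.1923 -0.0308

BᵀP = [-5.5000 5.2500]
S = R + BᵀPB = [3] + [13.2500] = [16.2500]
BᵀPA = [19.3750 -0.5000]
K = S⁻¹·BᵀPA = [1.1923 -0.0308]
A−BK = [-3.4038 1.9846; -2.8846 2.0615]
AᵀP(A−BK) = [51.4615 -28.1538; -28.1538 16.9846]
P' = Q + AᵀP(A−BK) = [52.4615 -28.1538; -28.1538 20.9846]
tr(P') = 73.4462


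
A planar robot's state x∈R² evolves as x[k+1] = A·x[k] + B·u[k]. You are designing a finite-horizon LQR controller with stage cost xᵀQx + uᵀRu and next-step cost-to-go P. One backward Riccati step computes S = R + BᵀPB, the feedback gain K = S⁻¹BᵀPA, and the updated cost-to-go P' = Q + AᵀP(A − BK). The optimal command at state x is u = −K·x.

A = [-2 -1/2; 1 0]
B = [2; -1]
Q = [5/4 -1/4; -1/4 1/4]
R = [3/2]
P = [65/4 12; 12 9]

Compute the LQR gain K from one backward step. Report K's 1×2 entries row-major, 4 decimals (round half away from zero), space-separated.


-0.9455 -0.3727

BᵀP = [20.5000 15.0000]
S = R + BᵀPB = [3/2] + [26.0000] = [27.5000]
BᵀPA = [-26.0000 -10.2500]
K = S⁻¹·BᵀPA = [-0.9455 -0.3727]
A−BK = [-0.1091 0.2455; 0.0545 -0.3727]
AᵀP(A−BK) = [1.4182 0.5591; 0.5591 0.2420]
P' = Q + AᵀP(A−BK) = [2.6682 0.3091; 0.3091 0.4920]
tr(P') = 3.1602


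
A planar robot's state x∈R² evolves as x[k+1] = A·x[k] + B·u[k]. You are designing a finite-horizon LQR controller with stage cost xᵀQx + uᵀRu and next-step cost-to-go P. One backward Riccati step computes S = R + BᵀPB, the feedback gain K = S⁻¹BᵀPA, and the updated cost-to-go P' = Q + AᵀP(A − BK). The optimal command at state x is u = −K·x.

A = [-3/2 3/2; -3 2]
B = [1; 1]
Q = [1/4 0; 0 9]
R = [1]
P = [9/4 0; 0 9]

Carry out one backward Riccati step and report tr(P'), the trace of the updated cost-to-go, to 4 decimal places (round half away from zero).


23.7602

BᵀP = [2.2500 9.0000]
S = R + BᵀPB = [1] + [11.2500] = [12.2500]
BᵀPA = [-30.3750 21.3750]
K = S⁻¹·BᵀPA = [-2.4796 1.7449]
A−BK = [0.9796 -0.2449; -0.5204 0.2551]
AᵀP(A−BK) = [10.7449 -6.0612; -6.0612 3.7653]
P' = Q + AᵀP(A−BK) = [10.9949 -6.0612; -6.0612 12.7653]
tr(P') = 23.7602


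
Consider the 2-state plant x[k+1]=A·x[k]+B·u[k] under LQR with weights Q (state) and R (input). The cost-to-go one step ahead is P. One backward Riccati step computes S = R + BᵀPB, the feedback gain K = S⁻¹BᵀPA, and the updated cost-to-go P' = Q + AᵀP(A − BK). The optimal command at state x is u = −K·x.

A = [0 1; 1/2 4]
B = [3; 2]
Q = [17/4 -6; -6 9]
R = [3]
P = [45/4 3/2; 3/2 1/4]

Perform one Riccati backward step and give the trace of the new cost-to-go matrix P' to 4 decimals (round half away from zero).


BᵀP = [36.7500 5.0000]
S = R + BᵀPB = [3] + [120.2500] = [123.2500]
BᵀPA = [2.5000 56.7500]
K = S⁻¹·BᵀPA = [0.0203 0.4604]
A−BK = [-0.0609 -0.3813; 0.4594 3.0791]
AᵀP(A−BK) = [0.0118 0.0989; 0.0989 1.1197]
P' = Q + AᵀP(A−BK) = [4.2618 -5.9011; -5.9011 10.1197]
tr(P') = 14.3815

14.3815


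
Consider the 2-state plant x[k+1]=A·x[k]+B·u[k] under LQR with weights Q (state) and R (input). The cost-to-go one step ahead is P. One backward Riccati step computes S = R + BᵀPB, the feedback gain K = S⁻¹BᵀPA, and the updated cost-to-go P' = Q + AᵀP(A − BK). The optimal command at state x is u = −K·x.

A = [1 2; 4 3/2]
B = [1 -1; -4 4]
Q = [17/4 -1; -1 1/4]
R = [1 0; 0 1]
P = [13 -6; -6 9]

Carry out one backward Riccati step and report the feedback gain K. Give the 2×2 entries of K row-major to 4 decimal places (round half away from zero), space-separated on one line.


BᵀP = [37.0000 -42.0000; -37.0000 42.0000]
S = R + BᵀPB = [1 0; 0 1] + [205.0000 -205.0000; -205.0000 205.0000] = [206.0000 -205.0000; -205.0000 206.0000]
BᵀPA = [-131.0000 11.0000; 131.0000 -11.0000]
K = S⁻¹·BᵀPA = [-0.3187 0.0268; 0.3187 -0.0268]
A−BK = [1.6375 1.9465; 1.4501 1.7141]
AᵀP(A−BK) = [25.4915 30.0122; 30.0122 35.6612]
P' = Q + AᵀP(A−BK) = [29.7415 29.0122; 29.0122 35.9112]
tr(P') = 65.6527

-0.3187 0.0268 0.3187 -0.0268


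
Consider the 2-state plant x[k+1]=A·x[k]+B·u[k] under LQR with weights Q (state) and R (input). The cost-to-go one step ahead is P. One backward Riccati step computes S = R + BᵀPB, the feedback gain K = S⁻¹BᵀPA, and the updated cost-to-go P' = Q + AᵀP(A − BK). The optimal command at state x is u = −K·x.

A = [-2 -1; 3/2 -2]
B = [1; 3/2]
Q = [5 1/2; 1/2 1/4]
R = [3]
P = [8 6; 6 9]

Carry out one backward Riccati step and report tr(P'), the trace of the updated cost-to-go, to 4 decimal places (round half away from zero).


BᵀP = [17.0000 19.5000]
S = R + BᵀPB = [3] + [46.2500] = [49.2500]
BᵀPA = [-4.7500 -56.0000]
K = S⁻¹·BᵀPA = [-0.0964 -1.1371]
A−BK = [-1.9036 0.1371; 1.6447 -0.2944]
AᵀP(A−BK) = [15.7919 -1.4010; -1.4010 4.3249]
P' = Q + AᵀP(A−BK) = [20.7919 -0.9010; -0.9010 4.5749]
tr(P') = 25.3668

25.3668


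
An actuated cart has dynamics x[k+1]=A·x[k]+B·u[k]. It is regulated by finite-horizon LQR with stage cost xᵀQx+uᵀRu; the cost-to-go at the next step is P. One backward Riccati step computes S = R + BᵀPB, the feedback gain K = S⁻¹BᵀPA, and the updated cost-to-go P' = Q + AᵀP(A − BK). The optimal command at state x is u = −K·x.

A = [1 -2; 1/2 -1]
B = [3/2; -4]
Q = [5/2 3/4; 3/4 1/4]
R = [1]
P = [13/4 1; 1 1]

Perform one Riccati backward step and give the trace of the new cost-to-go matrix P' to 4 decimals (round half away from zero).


25.1929

BᵀP = [0.8750 -2.5000]
S = R + BᵀPB = [1] + [11.3125] = [12.3125]
BᵀPA = [-0.3750 0.7500]
K = S⁻¹·BᵀPA = [-0.0305 0.0609]
A−BK = [1.0457 -2.0914; 0.3782 -0.7563]
AᵀP(A−BK) = [4.4886 -8.9772; -8.9772 17.9543]
P' = Q + AᵀP(A−BK) = [6.9886 -8.2272; -8.2272 18.2043]
tr(P') = 25.1929


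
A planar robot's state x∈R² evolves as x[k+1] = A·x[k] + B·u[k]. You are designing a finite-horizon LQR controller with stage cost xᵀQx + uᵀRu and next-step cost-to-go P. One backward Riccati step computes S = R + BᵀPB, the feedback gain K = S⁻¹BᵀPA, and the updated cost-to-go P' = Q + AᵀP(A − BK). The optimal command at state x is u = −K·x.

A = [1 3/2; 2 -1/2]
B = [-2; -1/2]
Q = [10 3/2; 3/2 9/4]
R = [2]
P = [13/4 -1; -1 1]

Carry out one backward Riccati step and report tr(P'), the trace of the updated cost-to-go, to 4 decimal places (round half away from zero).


BᵀP = [-6.0000 1.5000]
S = R + BᵀPB = [2] + [11.2500] = [13.2500]
BᵀPA = [-3.0000 -9.7500]
K = S⁻¹·BᵀPA = [-0.2264 -0.7358]
A−BK = [0.5472 0.0283; 1.8868 -0.8679]
AᵀP(A−BK) = [2.5708 -0.8325; -0.8325 1.8880]
P' = Q + AᵀP(A−BK) = [12.5708 0.6675; 0.6675 4.1380]
tr(P') = 16.7087

16.7087


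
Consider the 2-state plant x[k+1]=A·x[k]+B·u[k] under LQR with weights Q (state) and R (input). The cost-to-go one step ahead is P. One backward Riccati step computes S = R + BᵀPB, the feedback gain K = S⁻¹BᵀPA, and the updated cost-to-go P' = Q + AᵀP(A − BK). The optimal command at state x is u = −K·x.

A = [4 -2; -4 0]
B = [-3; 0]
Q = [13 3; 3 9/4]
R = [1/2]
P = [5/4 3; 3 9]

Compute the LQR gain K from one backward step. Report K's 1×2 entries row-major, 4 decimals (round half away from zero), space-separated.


BᵀP = [-3.7500 -9.0000]
S = R + BᵀPB = [1/2] + [11.2500] = [11.7500]
BᵀPA = [21.0000 7.5000]
K = S⁻¹·BᵀPA = [1.7872 0.6383]
A−BK = [9.3617 -0.0851; -4.0000 0.0000]
AᵀP(A−BK) = [30.4681 0.5957; 0.5957 0.2128]
P' = Q + AᵀP(A−BK) = [43.4681 3.5957; 3.5957 2.4628]
tr(P') = 45.9309

1.7872 0.6383


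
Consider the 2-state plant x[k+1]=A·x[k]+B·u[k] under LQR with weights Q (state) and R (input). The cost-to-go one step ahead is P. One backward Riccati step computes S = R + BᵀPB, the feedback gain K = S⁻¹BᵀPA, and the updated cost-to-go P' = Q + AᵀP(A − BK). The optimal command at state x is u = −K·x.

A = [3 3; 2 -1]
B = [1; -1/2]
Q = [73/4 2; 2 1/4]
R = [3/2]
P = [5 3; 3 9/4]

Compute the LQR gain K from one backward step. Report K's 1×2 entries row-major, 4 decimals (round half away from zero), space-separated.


BᵀP = [3.5000 1.8750]
S = R + BᵀPB = [3/2] + [2.5625] = [4.0625]
BᵀPA = [14.2500 8.6250]
K = S⁻¹·BᵀPA = [3.5077 2.1231]
A−BK = [-0.5077 0.8769; 3.7538 0.0615]
AᵀP(A−BK) = [40.0154 19.2462; 19.2462 10.9385]
P' = Q + AᵀP(A−BK) = [58.2654 21.2462; 21.2462 11.1885]
tr(P') = 69.4538

3.5077 2.1231


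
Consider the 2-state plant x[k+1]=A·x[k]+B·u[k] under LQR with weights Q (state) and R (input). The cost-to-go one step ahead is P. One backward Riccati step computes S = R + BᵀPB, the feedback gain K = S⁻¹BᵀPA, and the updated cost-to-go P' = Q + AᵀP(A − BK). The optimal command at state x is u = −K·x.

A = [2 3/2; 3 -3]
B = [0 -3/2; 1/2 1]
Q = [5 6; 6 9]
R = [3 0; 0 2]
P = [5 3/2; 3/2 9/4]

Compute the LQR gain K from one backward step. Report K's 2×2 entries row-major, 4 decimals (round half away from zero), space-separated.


BᵀP = [0.7500 1.1250; -6.0000 0.0000]
S = R + BᵀPB = [3 0; 0 2] + [0.5625 0.0000; 0.0000 9.0000] = [3.5625 0.0000; 0.0000 11.0000]
BᵀPA = [4.8750 -2.2500; -12.0000 -9.0000]
K = S⁻¹·BᵀPA = [1.3684 -0.6316; -1.0909 -0.8182]
A−BK = [0.3636 0.2727; 3.4067 -1.8660]
AᵀP(A−BK) = [38.4880 -14.2392; -14.2392 9.2153]
P' = Q + AᵀP(A−BK) = [43.4880 -8.2392; -8.2392 18.2153]
tr(P') = 61.7033

1.3684 -0.6316 -1.0909 -0.8182


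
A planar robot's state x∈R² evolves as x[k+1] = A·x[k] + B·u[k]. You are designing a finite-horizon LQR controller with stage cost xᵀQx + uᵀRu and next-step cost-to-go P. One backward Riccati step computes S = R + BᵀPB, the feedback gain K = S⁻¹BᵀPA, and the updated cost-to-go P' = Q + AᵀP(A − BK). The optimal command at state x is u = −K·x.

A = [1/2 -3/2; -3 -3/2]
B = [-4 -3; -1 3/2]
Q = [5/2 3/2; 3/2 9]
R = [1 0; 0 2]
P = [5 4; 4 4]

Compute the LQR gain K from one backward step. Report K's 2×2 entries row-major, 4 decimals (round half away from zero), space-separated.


0.6823 0.6510 -0.7578 -0.2422

BᵀP = [-24.0000 -20.0000; -9.0000 -6.0000]
S = R + BᵀPB = [1 0; 0 2] + [116.0000 42.0000; 42.0000 18.0000] = [117.0000 42.0000; 42.0000 20.0000]
BᵀPA = [48.0000 66.0000; 13.5000 22.5000]
K = S⁻¹·BᵀPA = [0.6823 0.6510; -0.7578 -0.2422]
A−BK = [0.9557 0.3776; -1.1810 -0.4857]
AᵀP(A−BK) = [2.7305 1.2695; 1.2695 0.7305]
P' = Q + AᵀP(A−BK) = [5.2305 2.7695; 2.7695 9.7305]
tr(P') = 14.9609


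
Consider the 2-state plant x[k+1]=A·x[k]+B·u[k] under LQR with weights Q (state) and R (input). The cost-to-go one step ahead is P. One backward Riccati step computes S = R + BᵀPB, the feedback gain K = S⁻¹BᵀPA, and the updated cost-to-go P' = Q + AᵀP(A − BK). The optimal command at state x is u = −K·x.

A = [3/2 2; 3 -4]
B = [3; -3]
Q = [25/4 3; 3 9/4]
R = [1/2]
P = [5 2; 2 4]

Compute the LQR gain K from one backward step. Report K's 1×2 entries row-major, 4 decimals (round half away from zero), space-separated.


-0.0989 0.9231

BᵀP = [9.0000 -6.0000]
S = R + BᵀPB = [1/2] + [45.0000] = [45.5000]
BᵀPA = [-4.5000 42.0000]
K = S⁻¹·BᵀPA = [-0.0989 0.9231]
A−BK = [1.7967 -0.7692; 2.7033 -1.2308]
AᵀP(A−BK) = [64.8049 -28.8462; -28.8462 13.2308]
P' = Q + AᵀP(A−BK) = [71.0549 -25.8462; -25.8462 15.4808]
tr(P') = 86.5357
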